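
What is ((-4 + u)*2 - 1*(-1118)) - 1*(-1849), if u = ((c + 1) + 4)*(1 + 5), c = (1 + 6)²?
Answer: 3607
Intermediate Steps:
c = 49 (c = 7² = 49)
u = 324 (u = ((49 + 1) + 4)*(1 + 5) = (50 + 4)*6 = 54*6 = 324)
((-4 + u)*2 - 1*(-1118)) - 1*(-1849) = ((-4 + 324)*2 - 1*(-1118)) - 1*(-1849) = (320*2 + 1118) + 1849 = (640 + 1118) + 1849 = 1758 + 1849 = 3607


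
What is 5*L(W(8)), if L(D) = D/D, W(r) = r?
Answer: 5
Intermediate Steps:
L(D) = 1
5*L(W(8)) = 5*1 = 5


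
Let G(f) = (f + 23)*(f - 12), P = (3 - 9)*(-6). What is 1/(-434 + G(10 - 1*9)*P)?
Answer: -1/9938 ≈ -0.00010062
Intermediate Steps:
P = 36 (P = -6*(-6) = 36)
G(f) = (-12 + f)*(23 + f) (G(f) = (23 + f)*(-12 + f) = (-12 + f)*(23 + f))
1/(-434 + G(10 - 1*9)*P) = 1/(-434 + (-276 + (10 - 1*9)² + 11*(10 - 1*9))*36) = 1/(-434 + (-276 + (10 - 9)² + 11*(10 - 9))*36) = 1/(-434 + (-276 + 1² + 11*1)*36) = 1/(-434 + (-276 + 1 + 11)*36) = 1/(-434 - 264*36) = 1/(-434 - 9504) = 1/(-9938) = -1/9938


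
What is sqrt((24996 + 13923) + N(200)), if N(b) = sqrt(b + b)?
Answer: sqrt(38939) ≈ 197.33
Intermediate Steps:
N(b) = sqrt(2)*sqrt(b) (N(b) = sqrt(2*b) = sqrt(2)*sqrt(b))
sqrt((24996 + 13923) + N(200)) = sqrt((24996 + 13923) + sqrt(2)*sqrt(200)) = sqrt(38919 + sqrt(2)*(10*sqrt(2))) = sqrt(38919 + 20) = sqrt(38939)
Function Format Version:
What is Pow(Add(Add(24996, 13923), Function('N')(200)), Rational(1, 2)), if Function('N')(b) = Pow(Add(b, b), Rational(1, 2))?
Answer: Pow(38939, Rational(1, 2)) ≈ 197.33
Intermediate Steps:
Function('N')(b) = Mul(Pow(2, Rational(1, 2)), Pow(b, Rational(1, 2))) (Function('N')(b) = Pow(Mul(2, b), Rational(1, 2)) = Mul(Pow(2, Rational(1, 2)), Pow(b, Rational(1, 2))))
Pow(Add(Add(24996, 13923), Function('N')(200)), Rational(1, 2)) = Pow(Add(Add(24996, 13923), Mul(Pow(2, Rational(1, 2)), Pow(200, Rational(1, 2)))), Rational(1, 2)) = Pow(Add(38919, Mul(Pow(2, Rational(1, 2)), Mul(10, Pow(2, Rational(1, 2))))), Rational(1, 2)) = Pow(Add(38919, 20), Rational(1, 2)) = Pow(38939, Rational(1, 2))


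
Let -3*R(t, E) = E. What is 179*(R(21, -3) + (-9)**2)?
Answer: 14678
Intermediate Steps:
R(t, E) = -E/3
179*(R(21, -3) + (-9)**2) = 179*(-1/3*(-3) + (-9)**2) = 179*(1 + 81) = 179*82 = 14678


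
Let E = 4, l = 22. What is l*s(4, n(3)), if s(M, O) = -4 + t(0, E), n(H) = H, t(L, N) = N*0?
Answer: -88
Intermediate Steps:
t(L, N) = 0
s(M, O) = -4 (s(M, O) = -4 + 0 = -4)
l*s(4, n(3)) = 22*(-4) = -88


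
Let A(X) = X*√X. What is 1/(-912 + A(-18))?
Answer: I/(6*(-152*I + 9*√2)) ≈ -0.0010889 + 9.1177e-5*I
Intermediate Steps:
A(X) = X^(3/2)
1/(-912 + A(-18)) = 1/(-912 + (-18)^(3/2)) = 1/(-912 - 54*I*√2)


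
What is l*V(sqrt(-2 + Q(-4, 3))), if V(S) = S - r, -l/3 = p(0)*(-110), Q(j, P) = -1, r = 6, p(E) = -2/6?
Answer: 660 - 110*I*sqrt(3) ≈ 660.0 - 190.53*I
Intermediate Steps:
p(E) = -1/3 (p(E) = -2*1/6 = -1/3)
l = -110 (l = -(-1)*(-110) = -3*110/3 = -110)
V(S) = -6 + S (V(S) = S - 1*6 = S - 6 = -6 + S)
l*V(sqrt(-2 + Q(-4, 3))) = -110*(-6 + sqrt(-2 - 1)) = -110*(-6 + sqrt(-3)) = -110*(-6 + I*sqrt(3)) = 660 - 110*I*sqrt(3)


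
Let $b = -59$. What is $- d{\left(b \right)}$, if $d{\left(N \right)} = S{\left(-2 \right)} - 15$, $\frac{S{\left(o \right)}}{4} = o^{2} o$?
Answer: $47$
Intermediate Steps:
$S{\left(o \right)} = 4 o^{3}$ ($S{\left(o \right)} = 4 o^{2} o = 4 o^{3}$)
$d{\left(N \right)} = -47$ ($d{\left(N \right)} = 4 \left(-2\right)^{3} - 15 = 4 \left(-8\right) - 15 = -32 - 15 = -47$)
$- d{\left(b \right)} = \left(-1\right) \left(-47\right) = 47$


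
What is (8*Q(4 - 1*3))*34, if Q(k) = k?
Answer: 272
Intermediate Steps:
(8*Q(4 - 1*3))*34 = (8*(4 - 1*3))*34 = (8*(4 - 3))*34 = (8*1)*34 = 8*34 = 272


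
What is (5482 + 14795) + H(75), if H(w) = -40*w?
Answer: 17277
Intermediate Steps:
(5482 + 14795) + H(75) = (5482 + 14795) - 40*75 = 20277 - 3000 = 17277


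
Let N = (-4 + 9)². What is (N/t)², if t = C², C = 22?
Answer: 625/234256 ≈ 0.0026680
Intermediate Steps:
t = 484 (t = 22² = 484)
N = 25 (N = 5² = 25)
(N/t)² = (25/484)² = 625/234256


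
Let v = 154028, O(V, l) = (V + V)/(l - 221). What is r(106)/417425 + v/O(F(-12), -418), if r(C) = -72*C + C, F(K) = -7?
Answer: 2934613786624/417425 ≈ 7.0303e+6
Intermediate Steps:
O(V, l) = 2*V/(-221 + l) (O(V, l) = (2*V)/(-221 + l) = 2*V/(-221 + l))
r(C) = -71*C
r(106)/417425 + v/O(F(-12), -418) = -71*106/417425 + 154028/((2*(-7)/(-221 - 418))) = -7526*1/417425 + 154028/((2*(-7)/(-639))) = -7526/417425 + 154028/((2*(-7)*(-1/639))) = -7526/417425 + 154028/(14/639) = -7526/417425 + 154028*(639/14) = -7526/417425 + 7030278 = 2934613786624/417425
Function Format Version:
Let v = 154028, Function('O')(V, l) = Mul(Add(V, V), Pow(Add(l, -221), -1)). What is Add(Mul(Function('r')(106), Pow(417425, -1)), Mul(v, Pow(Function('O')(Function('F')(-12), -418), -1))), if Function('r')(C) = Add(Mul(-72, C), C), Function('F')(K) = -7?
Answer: Rational(2934613786624, 417425) ≈ 7.0303e+6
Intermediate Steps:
Function('O')(V, l) = Mul(2, V, Pow(Add(-221, l), -1)) (Function('O')(V, l) = Mul(Mul(2, V), Pow(Add(-221, l), -1)) = Mul(2, V, Pow(Add(-221, l), -1)))
Function('r')(C) = Mul(-71, C)
Add(Mul(Function('r')(106), Pow(417425, -1)), Mul(v, Pow(Function('O')(Function('F')(-12), -418), -1))) = Add(Mul(Mul(-71, 106), Pow(417425, -1)), Mul(154028, Pow(Mul(2, -7, Pow(Add(-221, -418), -1)), -1))) = Add(Mul(-7526, Rational(1, 417425)), Mul(154028, Pow(Mul(2, -7, Pow(-639, -1)), -1))) = Add(Rational(-7526, 417425), Mul(154028, Pow(Mul(2, -7, Rational(-1, 639)), -1))) = Add(Rational(-7526, 417425), Mul(154028, Pow(Rational(14, 639), -1))) = Add(Rational(-7526, 417425), Mul(154028, Rational(639, 14))) = Add(Rational(-7526, 417425), 7030278) = Rational(2934613786624, 417425)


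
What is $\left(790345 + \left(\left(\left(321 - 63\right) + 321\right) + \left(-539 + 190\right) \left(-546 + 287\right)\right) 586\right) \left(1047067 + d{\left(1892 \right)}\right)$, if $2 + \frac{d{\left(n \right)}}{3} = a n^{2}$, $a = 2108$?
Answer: $1224733403887586705$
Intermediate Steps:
$d{\left(n \right)} = -6 + 6324 n^{2}$ ($d{\left(n \right)} = -6 + 3 \cdot 2108 n^{2} = -6 + 6324 n^{2}$)
$\left(790345 + \left(\left(\left(321 - 63\right) + 321\right) + \left(-539 + 190\right) \left(-546 + 287\right)\right) 586\right) \left(1047067 + d{\left(1892 \right)}\right) = \left(790345 + \left(\left(\left(321 - 63\right) + 321\right) + \left(-539 + 190\right) \left(-546 + 287\right)\right) 586\right) \left(1047067 - \left(6 - 6324 \cdot 1892^{2}\right)\right) = \left(790345 + \left(\left(258 + 321\right) - -90391\right) 586\right) \left(1047067 + \left(-6 + 6324 \cdot 3579664\right)\right) = \left(790345 + \left(579 + 90391\right) 586\right) \left(1047067 + \left(-6 + 22637795136\right)\right) = \left(790345 + 90970 \cdot 586\right) \left(1047067 + 22637795130\right) = \left(790345 + 53308420\right) 22638842197 = 54098765 \cdot 22638842197 = 1224733403887586705$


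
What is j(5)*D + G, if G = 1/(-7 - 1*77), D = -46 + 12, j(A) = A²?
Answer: -71401/84 ≈ -850.01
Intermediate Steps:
D = -34
G = -1/84 (G = 1/(-7 - 77) = 1/(-84) = -1/84 ≈ -0.011905)
j(5)*D + G = 5²*(-34) - 1/84 = 25*(-34) - 1/84 = -850 - 1/84 = -71401/84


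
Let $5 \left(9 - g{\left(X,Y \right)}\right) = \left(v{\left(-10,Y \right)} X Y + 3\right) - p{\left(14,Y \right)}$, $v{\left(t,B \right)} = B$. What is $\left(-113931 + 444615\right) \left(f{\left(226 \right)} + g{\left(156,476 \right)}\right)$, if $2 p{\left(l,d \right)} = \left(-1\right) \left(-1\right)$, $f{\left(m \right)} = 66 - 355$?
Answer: $- \frac{11688772829814}{5} \approx -2.3378 \cdot 10^{12}$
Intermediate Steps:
$f{\left(m \right)} = -289$ ($f{\left(m \right)} = 66 - 355 = -289$)
$p{\left(l,d \right)} = \frac{1}{2}$ ($p{\left(l,d \right)} = \frac{\left(-1\right) \left(-1\right)}{2} = \frac{1}{2} \cdot 1 = \frac{1}{2}$)
$g{\left(X,Y \right)} = \frac{17}{2} - \frac{X Y^{2}}{5}$ ($g{\left(X,Y \right)} = 9 - \frac{\left(Y X Y + 3\right) - \frac{1}{2}}{5} = 9 - \frac{\left(X Y Y + 3\right) - \frac{1}{2}}{5} = 9 - \frac{\left(X Y^{2} + 3\right) - \frac{1}{2}}{5} = 9 - \frac{\left(3 + X Y^{2}\right) - \frac{1}{2}}{5} = 9 - \frac{\frac{5}{2} + X Y^{2}}{5} = 9 - \left(\frac{1}{2} + \frac{X Y^{2}}{5}\right) = \frac{17}{2} - \frac{X Y^{2}}{5}$)
$\left(-113931 + 444615\right) \left(f{\left(226 \right)} + g{\left(156,476 \right)}\right) = \left(-113931 + 444615\right) \left(-289 + \left(\frac{17}{2} - \frac{156 \cdot 476^{2}}{5}\right)\right) = 330684 \left(-289 + \left(\frac{17}{2} - \frac{156}{5} \cdot 226576\right)\right) = 330684 \left(-289 + \left(\frac{17}{2} - \frac{35345856}{5}\right)\right) = 330684 \left(-289 - \frac{70691627}{10}\right) = 330684 \left(- \frac{70694517}{10}\right) = - \frac{11688772829814}{5}$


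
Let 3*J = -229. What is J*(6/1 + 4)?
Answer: -2290/3 ≈ -763.33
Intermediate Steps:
J = -229/3 (J = (⅓)*(-229) = -229/3 ≈ -76.333)
J*(6/1 + 4) = -229*(6/1 + 4)/3 = -229*(6*1 + 4)/3 = -229*(6 + 4)/3 = -229/3*10 = -2290/3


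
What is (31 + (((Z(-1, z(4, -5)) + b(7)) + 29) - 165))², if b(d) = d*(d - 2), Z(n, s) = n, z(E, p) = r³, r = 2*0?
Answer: 5041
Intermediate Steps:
r = 0
z(E, p) = 0 (z(E, p) = 0³ = 0)
b(d) = d*(-2 + d)
(31 + (((Z(-1, z(4, -5)) + b(7)) + 29) - 165))² = (31 + (((-1 + 7*(-2 + 7)) + 29) - 165))² = (31 + (((-1 + 7*5) + 29) - 165))² = (31 + (((-1 + 35) + 29) - 165))² = (31 + ((34 + 29) - 165))² = (31 + (63 - 165))² = (31 - 102)² = (-71)² = 5041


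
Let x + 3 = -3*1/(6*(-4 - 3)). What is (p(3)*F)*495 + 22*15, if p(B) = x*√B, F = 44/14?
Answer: 330 - 223245*√3/49 ≈ -7561.3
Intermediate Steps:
x = -41/14 (x = -3 - 3*1/(6*(-4 - 3)) = -3 - 3/((-7*6)) = -3 - 3/(-42) = -3 - 3*(-1/42) = -3 + 1/14 = -41/14 ≈ -2.9286)
F = 22/7 (F = 44*(1/14) = 22/7 ≈ 3.1429)
p(B) = -41*√B/14
(p(3)*F)*495 + 22*15 = (-41*√3/14*(22/7))*495 + 22*15 = -451*√3/49*495 + 330 = -223245*√3/49 + 330 = 330 - 223245*√3/49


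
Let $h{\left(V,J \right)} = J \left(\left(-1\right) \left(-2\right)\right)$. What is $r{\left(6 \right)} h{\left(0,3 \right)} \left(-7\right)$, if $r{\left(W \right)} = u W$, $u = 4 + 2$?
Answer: $-1512$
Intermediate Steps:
$u = 6$
$h{\left(V,J \right)} = 2 J$ ($h{\left(V,J \right)} = J 2 = 2 J$)
$r{\left(W \right)} = 6 W$
$r{\left(6 \right)} h{\left(0,3 \right)} \left(-7\right) = 6 \cdot 6 \cdot 2 \cdot 3 \left(-7\right) = 36 \cdot 6 \left(-7\right) = 216 \left(-7\right) = -1512$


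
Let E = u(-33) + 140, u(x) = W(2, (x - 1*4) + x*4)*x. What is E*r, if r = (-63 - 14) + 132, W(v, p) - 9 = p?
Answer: 298100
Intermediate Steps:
W(v, p) = 9 + p
u(x) = x*(5 + 5*x) (u(x) = (9 + ((x - 1*4) + x*4))*x = (9 + ((x - 4) + 4*x))*x = (9 + ((-4 + x) + 4*x))*x = (9 + (-4 + 5*x))*x = (5 + 5*x)*x = x*(5 + 5*x))
r = 55 (r = -77 + 132 = 55)
E = 5420 (E = 5*(-33)*(1 - 33) + 140 = 5*(-33)*(-32) + 140 = 5280 + 140 = 5420)
E*r = 5420*55 = 298100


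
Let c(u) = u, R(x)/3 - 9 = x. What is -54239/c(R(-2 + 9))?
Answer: -54239/48 ≈ -1130.0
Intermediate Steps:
R(x) = 27 + 3*x
-54239/c(R(-2 + 9)) = -54239/(27 + 3*(-2 + 9)) = -54239/(27 + 3*7) = -54239/(27 + 21) = -54239/48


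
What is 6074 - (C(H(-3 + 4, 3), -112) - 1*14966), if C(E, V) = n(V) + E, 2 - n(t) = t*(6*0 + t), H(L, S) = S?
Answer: 33579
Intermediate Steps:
n(t) = 2 - t**2 (n(t) = 2 - t*(6*0 + t) = 2 - t*(0 + t) = 2 - t*t = 2 - t**2)
C(E, V) = 2 + E - V**2 (C(E, V) = (2 - V**2) + E = 2 + E - V**2)
6074 - (C(H(-3 + 4, 3), -112) - 1*14966) = 6074 - ((2 + 3 - 1*(-112)**2) - 1*14966) = 6074 - ((2 + 3 - 1*12544) - 14966) = 6074 - ((2 + 3 - 12544) - 14966) = 6074 - (-12539 - 14966) = 6074 - 1*(-27505) = 6074 + 27505 = 33579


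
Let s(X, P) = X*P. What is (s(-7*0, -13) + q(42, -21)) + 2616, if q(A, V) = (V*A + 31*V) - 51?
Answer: 1032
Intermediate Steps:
q(A, V) = -51 + 31*V + A*V (q(A, V) = (A*V + 31*V) - 51 = (31*V + A*V) - 51 = -51 + 31*V + A*V)
s(X, P) = P*X
(s(-7*0, -13) + q(42, -21)) + 2616 = (-(-91)*0 + (-51 + 31*(-21) + 42*(-21))) + 2616 = (-13*0 + (-51 - 651 - 882)) + 2616 = (0 - 1584) + 2616 = -1584 + 2616 = 1032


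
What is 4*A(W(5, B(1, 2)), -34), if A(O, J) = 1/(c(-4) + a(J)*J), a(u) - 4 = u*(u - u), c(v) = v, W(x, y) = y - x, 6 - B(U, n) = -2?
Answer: -1/35 ≈ -0.028571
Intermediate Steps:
B(U, n) = 8 (B(U, n) = 6 - 1*(-2) = 6 + 2 = 8)
a(u) = 4 (a(u) = 4 + u*(u - u) = 4 + u*0 = 4 + 0 = 4)
A(O, J) = 1/(-4 + 4*J)
4*A(W(5, B(1, 2)), -34) = 4*(1/(4*(-1 - 34))) = 4*((¼)/(-35)) = 4*((¼)*(-1/35)) = 4*(-1/140) = -1/35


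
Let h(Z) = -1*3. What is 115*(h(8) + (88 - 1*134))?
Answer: -5635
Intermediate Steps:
h(Z) = -3
115*(h(8) + (88 - 1*134)) = 115*(-3 + (88 - 1*134)) = 115*(-3 + (88 - 134)) = 115*(-3 - 46) = 115*(-49) = -5635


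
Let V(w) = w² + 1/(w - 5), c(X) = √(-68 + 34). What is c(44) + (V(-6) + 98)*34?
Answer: 50082/11 + I*√34 ≈ 4552.9 + 5.831*I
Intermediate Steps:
c(X) = I*√34 (c(X) = √(-34) = I*√34)
V(w) = w² + 1/(-5 + w)
c(44) + (V(-6) + 98)*34 = I*√34 + ((1 + (-6)³ - 5*(-6)²)/(-5 - 6) + 98)*34 = I*√34 + ((1 - 216 - 5*36)/(-11) + 98)*34 = I*√34 + (-(1 - 216 - 180)/11 + 98)*34 = I*√34 + (-1/11*(-395) + 98)*34 = I*√34 + (395/11 + 98)*34 = I*√34 + (1473/11)*34 = I*√34 + 50082/11 = 50082/11 + I*√34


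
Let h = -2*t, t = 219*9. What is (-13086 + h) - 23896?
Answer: -40924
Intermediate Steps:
t = 1971
h = -3942 (h = -2*1971 = -3942)
(-13086 + h) - 23896 = (-13086 - 3942) - 23896 = -17028 - 23896 = -40924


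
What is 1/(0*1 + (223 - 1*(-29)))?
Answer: 1/252 ≈ 0.0039683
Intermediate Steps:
1/(0*1 + (223 - 1*(-29))) = 1/(0 + (223 + 29)) = 1/(0 + 252) = 1/252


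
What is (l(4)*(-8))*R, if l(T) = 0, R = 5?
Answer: 0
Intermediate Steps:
(l(4)*(-8))*R = (0*(-8))*5 = 0*5 = 0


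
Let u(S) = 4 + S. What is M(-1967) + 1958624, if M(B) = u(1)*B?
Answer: 1948789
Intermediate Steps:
M(B) = 5*B (M(B) = (4 + 1)*B = 5*B)
M(-1967) + 1958624 = 5*(-1967) + 1958624 = -9835 + 1958624 = 1948789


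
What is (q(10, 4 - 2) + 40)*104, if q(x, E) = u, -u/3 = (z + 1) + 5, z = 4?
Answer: 1040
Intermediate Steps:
u = -30 (u = -3*((4 + 1) + 5) = -3*(5 + 5) = -3*10 = -30)
q(x, E) = -30
(q(10, 4 - 2) + 40)*104 = (-30 + 40)*104 = 10*104 = 1040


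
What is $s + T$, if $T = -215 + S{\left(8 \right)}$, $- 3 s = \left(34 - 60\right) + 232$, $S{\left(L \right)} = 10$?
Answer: $- \frac{821}{3} \approx -273.67$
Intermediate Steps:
$s = - \frac{206}{3}$ ($s = - \frac{\left(34 - 60\right) + 232}{3} = - \frac{-26 + 232}{3} = \left(- \frac{1}{3}\right) 206 = - \frac{206}{3} \approx -68.667$)
$T = -205$ ($T = -215 + 10 = -205$)
$s + T = - \frac{206}{3} - 205 = - \frac{821}{3}$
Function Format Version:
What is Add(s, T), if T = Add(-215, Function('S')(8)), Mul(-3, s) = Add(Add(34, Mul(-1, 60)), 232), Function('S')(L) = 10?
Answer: Rational(-821, 3) ≈ -273.67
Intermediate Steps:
s = Rational(-206, 3) (s = Mul(Rational(-1, 3), Add(Add(34, Mul(-1, 60)), 232)) = Mul(Rational(-1, 3), Add(Add(34, -60), 232)) = Mul(Rational(-1, 3), Add(-26, 232)) = Mul(Rational(-1, 3), 206) = Rational(-206, 3) ≈ -68.667)
T = -205 (T = Add(-215, 10) = -205)
Add(s, T) = Add(Rational(-206, 3), -205) = Rational(-821, 3)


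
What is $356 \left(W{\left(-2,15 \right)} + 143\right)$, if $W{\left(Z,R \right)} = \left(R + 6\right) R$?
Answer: $163048$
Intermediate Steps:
$W{\left(Z,R \right)} = R \left(6 + R\right)$ ($W{\left(Z,R \right)} = \left(6 + R\right) R = R \left(6 + R\right)$)
$356 \left(W{\left(-2,15 \right)} + 143\right) = 356 \left(15 \left(6 + 15\right) + 143\right) = 356 \left(15 \cdot 21 + 143\right) = 356 \left(315 + 143\right) = 356 \cdot 458 = 163048$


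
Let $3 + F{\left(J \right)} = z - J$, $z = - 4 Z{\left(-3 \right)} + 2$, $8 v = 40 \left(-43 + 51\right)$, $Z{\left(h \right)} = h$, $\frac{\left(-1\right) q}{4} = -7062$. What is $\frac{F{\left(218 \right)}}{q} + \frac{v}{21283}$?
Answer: $- \frac{1091887}{200400728} \approx -0.0054485$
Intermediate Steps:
$q = 28248$ ($q = \left(-4\right) \left(-7062\right) = 28248$)
$v = 40$ ($v = \frac{40 \left(-43 + 51\right)}{8} = \frac{40 \cdot 8}{8} = \frac{1}{8} \cdot 320 = 40$)
$z = 14$ ($z = \left(-4\right) \left(-3\right) + 2 = 12 + 2 = 14$)
$F{\left(J \right)} = 11 - J$ ($F{\left(J \right)} = -3 - \left(-14 + J\right) = 11 - J$)
$\frac{F{\left(218 \right)}}{q} + \frac{v}{21283} = \frac{11 - 218}{28248} + \frac{40}{21283} = \left(11 - 218\right) \frac{1}{28248} + 40 \cdot \frac{1}{21283} = \left(-207\right) \frac{1}{28248} + \frac{40}{21283} = - \frac{69}{9416} + \frac{40}{21283} = - \frac{1091887}{200400728}$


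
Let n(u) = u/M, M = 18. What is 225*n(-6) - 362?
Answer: -437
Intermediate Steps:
n(u) = u/18
225*n(-6) - 362 = 225*((1/18)*(-6)) - 362 = 225*(-⅓) - 362 = -75 - 362 = -437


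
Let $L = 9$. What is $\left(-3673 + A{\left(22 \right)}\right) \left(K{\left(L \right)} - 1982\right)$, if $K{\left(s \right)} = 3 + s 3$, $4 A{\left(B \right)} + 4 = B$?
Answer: $7160912$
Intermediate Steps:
$A{\left(B \right)} = -1 + \frac{B}{4}$
$K{\left(s \right)} = 3 + 3 s$
$\left(-3673 + A{\left(22 \right)}\right) \left(K{\left(L \right)} - 1982\right) = \left(-3673 + \left(-1 + \frac{1}{4} \cdot 22\right)\right) \left(\left(3 + 3 \cdot 9\right) - 1982\right) = \left(-3673 + \left(-1 + \frac{11}{2}\right)\right) \left(\left(3 + 27\right) - 1982\right) = \left(-3673 + \frac{9}{2}\right) \left(30 - 1982\right) = \left(- \frac{7337}{2}\right) \left(-1952\right) = 7160912$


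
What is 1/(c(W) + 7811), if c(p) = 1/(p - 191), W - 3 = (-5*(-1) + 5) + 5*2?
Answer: 168/1312247 ≈ 0.00012802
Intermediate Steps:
W = 23 (W = 3 + ((-5*(-1) + 5) + 5*2) = 3 + ((5 + 5) + 10) = 3 + (10 + 10) = 3 + 20 = 23)
c(p) = 1/(-191 + p)
1/(c(W) + 7811) = 1/(1/(-191 + 23) + 7811) = 1/(1/(-168) + 7811) = 1/(-1/168 + 7811) = 1/(1312247/168) = 168/1312247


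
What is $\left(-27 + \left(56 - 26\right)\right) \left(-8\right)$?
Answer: $-24$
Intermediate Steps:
$\left(-27 + \left(56 - 26\right)\right) \left(-8\right) = \left(-27 + 30\right) \left(-8\right) = 3 \left(-8\right) = -24$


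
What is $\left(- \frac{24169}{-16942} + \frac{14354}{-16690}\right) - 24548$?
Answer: $- \frac{3470540444949}{141380990} \approx -24547.0$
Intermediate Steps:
$\left(- \frac{24169}{-16942} + \frac{14354}{-16690}\right) - 24548 = \left(\left(-24169\right) \left(- \frac{1}{16942}\right) + 14354 \left(- \frac{1}{16690}\right)\right) - 24548 = \left(\frac{24169}{16942} - \frac{7177}{8345}\right) - 24548 = \frac{80097571}{141380990} - 24548 = - \frac{3470540444949}{141380990}$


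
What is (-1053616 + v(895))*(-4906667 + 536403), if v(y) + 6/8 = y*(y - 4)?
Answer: 1119538176842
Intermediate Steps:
v(y) = -¾ + y*(-4 + y) (v(y) = -¾ + y*(y - 4) = -¾ + y*(-4 + y))
(-1053616 + v(895))*(-4906667 + 536403) = (-1053616 + (-¾ + 895² - 4*895))*(-4906667 + 536403) = (-1053616 + (-¾ + 801025 - 3580))*(-4370264) = (-1053616 + 3189777/4)*(-4370264) = -1024687/4*(-4370264) = 1119538176842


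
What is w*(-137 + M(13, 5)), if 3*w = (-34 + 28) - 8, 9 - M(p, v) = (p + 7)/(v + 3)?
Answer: 609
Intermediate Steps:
M(p, v) = 9 - (7 + p)/(3 + v) (M(p, v) = 9 - (p + 7)/(v + 3) = 9 - (7 + p)/(3 + v))
w = -14/3 (w = ((-34 + 28) - 8)/3 = (-6 - 8)/3 = (1/3)*(-14) = -14/3 ≈ -4.6667)
w*(-137 + M(13, 5)) = -14*(-137 + (20 - 1*13 + 9*5)/(3 + 5))/3 = -14*(-137 + (20 - 13 + 45)/8)/3 = -14*(-137 + (1/8)*52)/3 = -14*(-137 + 13/2)/3 = -14/3*(-261/2) = 609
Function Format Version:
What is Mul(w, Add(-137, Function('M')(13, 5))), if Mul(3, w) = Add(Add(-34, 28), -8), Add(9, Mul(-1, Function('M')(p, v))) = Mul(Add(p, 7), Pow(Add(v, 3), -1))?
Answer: 609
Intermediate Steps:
Function('M')(p, v) = Add(9, Mul(-1, Pow(Add(3, v), -1), Add(7, p))) (Function('M')(p, v) = Add(9, Mul(-1, Mul(Add(p, 7), Pow(Add(v, 3), -1)))) = Add(9, Mul(-1, Mul(Add(7, p), Pow(Add(3, v), -1)))) = Add(9, Mul(-1, Mul(Pow(Add(3, v), -1), Add(7, p)))) = Add(9, Mul(-1, Pow(Add(3, v), -1), Add(7, p))))
w = Rational(-14, 3) (w = Mul(Rational(1, 3), Add(Add(-34, 28), -8)) = Mul(Rational(1, 3), Add(-6, -8)) = Mul(Rational(1, 3), -14) = Rational(-14, 3) ≈ -4.6667)
Mul(w, Add(-137, Function('M')(13, 5))) = Mul(Rational(-14, 3), Add(-137, Mul(Pow(Add(3, 5), -1), Add(20, Mul(-1, 13), Mul(9, 5))))) = Mul(Rational(-14, 3), Add(-137, Mul(Pow(8, -1), Add(20, -13, 45)))) = Mul(Rational(-14, 3), Add(-137, Mul(Rational(1, 8), 52))) = Mul(Rational(-14, 3), Add(-137, Rational(13, 2))) = Mul(Rational(-14, 3), Rational(-261, 2)) = 609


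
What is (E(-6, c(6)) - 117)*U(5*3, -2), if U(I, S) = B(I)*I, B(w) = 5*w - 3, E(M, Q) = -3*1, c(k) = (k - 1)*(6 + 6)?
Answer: -129600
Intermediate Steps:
c(k) = -12 + 12*k (c(k) = (-1 + k)*12 = -12 + 12*k)
E(M, Q) = -3
B(w) = -3 + 5*w
U(I, S) = I*(-3 + 5*I) (U(I, S) = (-3 + 5*I)*I = I*(-3 + 5*I))
(E(-6, c(6)) - 117)*U(5*3, -2) = (-3 - 117)*((5*3)*(-3 + 5*(5*3))) = -1800*(-3 + 5*15) = -1800*(-3 + 75) = -1800*72 = -120*1080 = -129600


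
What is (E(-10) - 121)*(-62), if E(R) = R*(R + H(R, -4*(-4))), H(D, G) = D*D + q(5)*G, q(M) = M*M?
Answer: 311302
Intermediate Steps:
q(M) = M²
H(D, G) = D² + 25*G (H(D, G) = D*D + 5²*G = D² + 25*G)
E(R) = R*(400 + R + R²) (E(R) = R*(R + (R² + 25*(-4*(-4)))) = R*(R + (R² + 25*16)) = R*(R + (R² + 400)) = R*(R + (400 + R²)) = R*(400 + R + R²))
(E(-10) - 121)*(-62) = (-10*(400 - 10 + (-10)²) - 121)*(-62) = (-10*(400 - 10 + 100) - 121)*(-62) = (-10*490 - 121)*(-62) = (-4900 - 121)*(-62) = -5021*(-62) = 311302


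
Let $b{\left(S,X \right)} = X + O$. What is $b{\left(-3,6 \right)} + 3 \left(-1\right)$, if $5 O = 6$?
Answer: $\frac{21}{5} \approx 4.2$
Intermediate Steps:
$O = \frac{6}{5}$ ($O = \frac{1}{5} \cdot 6 = \frac{6}{5} \approx 1.2$)
$b{\left(S,X \right)} = \frac{6}{5} + X$ ($b{\left(S,X \right)} = X + \frac{6}{5} = \frac{6}{5} + X$)
$b{\left(-3,6 \right)} + 3 \left(-1\right) = \left(\frac{6}{5} + 6\right) + 3 \left(-1\right) = \frac{36}{5} - 3 = \frac{21}{5}$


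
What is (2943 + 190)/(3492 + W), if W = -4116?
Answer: -241/48 ≈ -5.0208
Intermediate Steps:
(2943 + 190)/(3492 + W) = (2943 + 190)/(3492 - 4116) = 3133/(-624) = 3133*(-1/624) = -241/48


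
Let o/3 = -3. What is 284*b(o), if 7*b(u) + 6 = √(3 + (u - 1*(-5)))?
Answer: -1704/7 + 284*I/7 ≈ -243.43 + 40.571*I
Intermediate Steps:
o = -9 (o = 3*(-3) = -9)
b(u) = -6/7 + √(8 + u)/7 (b(u) = -6/7 + √(3 + (u - 1*(-5)))/7 = -6/7 + √(3 + (u + 5))/7 = -6/7 + √(3 + (5 + u))/7 = -6/7 + √(8 + u)/7)
284*b(o) = 284*(-6/7 + √(8 - 9)/7) = 284*(-6/7 + √(-1)/7) = 284*(-6/7 + I/7) = -1704/7 + 284*I/7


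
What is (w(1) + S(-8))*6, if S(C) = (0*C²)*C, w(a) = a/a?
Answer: 6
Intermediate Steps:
w(a) = 1
S(C) = 0 (S(C) = 0*C = 0)
(w(1) + S(-8))*6 = (1 + 0)*6 = 1*6 = 6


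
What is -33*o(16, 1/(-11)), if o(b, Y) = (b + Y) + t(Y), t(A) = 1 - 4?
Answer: -426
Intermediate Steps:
t(A) = -3
o(b, Y) = -3 + Y + b (o(b, Y) = (b + Y) - 3 = (Y + b) - 3 = -3 + Y + b)
-33*o(16, 1/(-11)) = -33*(-3 + 1/(-11) + 16) = -33*(-3 - 1/11 + 16) = -33*142/11 = -426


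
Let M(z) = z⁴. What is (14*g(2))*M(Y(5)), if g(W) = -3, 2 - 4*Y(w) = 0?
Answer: -21/8 ≈ -2.6250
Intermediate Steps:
Y(w) = ½ (Y(w) = ½ - ¼*0 = ½ + 0 = ½)
(14*g(2))*M(Y(5)) = (14*(-3))*(½)⁴ = -42*1/16 = -21/8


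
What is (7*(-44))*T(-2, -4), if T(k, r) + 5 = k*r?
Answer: -924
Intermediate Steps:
T(k, r) = -5 + k*r
(7*(-44))*T(-2, -4) = (7*(-44))*(-5 - 2*(-4)) = -308*(-5 + 8) = -308*3 = -924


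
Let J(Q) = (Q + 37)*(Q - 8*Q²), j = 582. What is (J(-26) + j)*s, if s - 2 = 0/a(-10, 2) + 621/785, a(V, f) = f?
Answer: -129689672/785 ≈ -1.6521e+5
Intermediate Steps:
s = 2191/785 (s = 2 + (0/2 + 621/785) = 2 + (0*(½) + 621*(1/785)) = 2 + (0 + 621/785) = 2 + 621/785 = 2191/785 ≈ 2.7911)
J(Q) = (37 + Q)*(Q - 8*Q²)
(J(-26) + j)*s = (-26*(37 - 295*(-26) - 8*(-26)²) + 582)*(2191/785) = (-26*(37 + 7670 - 8*676) + 582)*(2191/785) = (-26*(37 + 7670 - 5408) + 582)*(2191/785) = (-26*2299 + 582)*(2191/785) = (-59774 + 582)*(2191/785) = -59192*2191/785 = -129689672/785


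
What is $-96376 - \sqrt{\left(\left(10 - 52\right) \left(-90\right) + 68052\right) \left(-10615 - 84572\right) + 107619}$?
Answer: $-96376 - i \sqrt{6837364965} \approx -96376.0 - 82688.0 i$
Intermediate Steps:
$-96376 - \sqrt{\left(\left(10 - 52\right) \left(-90\right) + 68052\right) \left(-10615 - 84572\right) + 107619} = -96376 - \sqrt{\left(\left(-42\right) \left(-90\right) + 68052\right) \left(-95187\right) + 107619} = -96376 - \sqrt{\left(3780 + 68052\right) \left(-95187\right) + 107619} = -96376 - \sqrt{71832 \left(-95187\right) + 107619} = -96376 - \sqrt{-6837472584 + 107619} = -96376 - \sqrt{-6837364965} = -96376 - i \sqrt{6837364965}$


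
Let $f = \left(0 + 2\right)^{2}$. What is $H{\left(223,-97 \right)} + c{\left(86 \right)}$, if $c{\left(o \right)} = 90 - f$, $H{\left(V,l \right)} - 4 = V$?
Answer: $313$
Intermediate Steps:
$H{\left(V,l \right)} = 4 + V$
$f = 4$ ($f = 2^{2} = 4$)
$c{\left(o \right)} = 86$ ($c{\left(o \right)} = 90 - 4 = 86$)
$H{\left(223,-97 \right)} + c{\left(86 \right)} = \left(4 + 223\right) + 86 = 227 + 86 = 313$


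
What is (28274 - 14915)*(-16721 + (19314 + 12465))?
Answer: 201159822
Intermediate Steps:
(28274 - 14915)*(-16721 + (19314 + 12465)) = 13359*(-16721 + 31779) = 13359*15058 = 201159822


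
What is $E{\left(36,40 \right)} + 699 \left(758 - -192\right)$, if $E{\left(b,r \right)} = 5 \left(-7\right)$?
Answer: $664015$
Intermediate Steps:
$E{\left(b,r \right)} = -35$
$E{\left(36,40 \right)} + 699 \left(758 - -192\right) = -35 + 699 \left(758 - -192\right) = -35 + 699 \left(758 + 192\right) = -35 + 699 \cdot 950 = -35 + 664050 = 664015$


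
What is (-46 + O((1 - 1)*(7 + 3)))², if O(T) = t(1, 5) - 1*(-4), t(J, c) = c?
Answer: 1369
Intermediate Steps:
O(T) = 9 (O(T) = 5 - 1*(-4) = 5 + 4 = 9)
(-46 + O((1 - 1)*(7 + 3)))² = (-46 + 9)² = (-37)² = 1369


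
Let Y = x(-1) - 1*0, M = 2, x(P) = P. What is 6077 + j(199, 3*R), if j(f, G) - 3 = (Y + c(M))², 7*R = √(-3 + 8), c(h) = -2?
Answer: 6089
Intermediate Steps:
Y = -1 (Y = -1 - 1*0 = -1 + 0 = -1)
R = √5/7 (R = √(-3 + 8)/7 = √5/7 ≈ 0.31944)
j(f, G) = 12 (j(f, G) = 3 + (-1 - 2)² = 3 + (-3)² = 3 + 9 = 12)
6077 + j(199, 3*R) = 6077 + 12 = 6089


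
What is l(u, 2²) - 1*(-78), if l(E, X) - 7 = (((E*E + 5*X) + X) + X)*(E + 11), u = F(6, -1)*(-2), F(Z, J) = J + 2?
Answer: 373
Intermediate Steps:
F(Z, J) = 2 + J
u = -2 (u = (2 - 1)*(-2) = 1*(-2) = -2)
l(E, X) = 7 + (11 + E)*(E² + 7*X) (l(E, X) = 7 + (((E*E + 5*X) + X) + X)*(E + 11) = 7 + (((E² + 5*X) + X) + X)*(11 + E) = 7 + ((E² + 6*X) + X)*(11 + E) = 7 + (E² + 7*X)*(11 + E) = 7 + (11 + E)*(E² + 7*X))
l(u, 2²) - 1*(-78) = (7 + (-2)³ + 11*(-2)² + 77*2² + 7*(-2)*2²) - 1*(-78) = (7 - 8 + 11*4 + 77*4 + 7*(-2)*4) + 78 = (7 - 8 + 44 + 308 - 56) + 78 = 295 + 78 = 373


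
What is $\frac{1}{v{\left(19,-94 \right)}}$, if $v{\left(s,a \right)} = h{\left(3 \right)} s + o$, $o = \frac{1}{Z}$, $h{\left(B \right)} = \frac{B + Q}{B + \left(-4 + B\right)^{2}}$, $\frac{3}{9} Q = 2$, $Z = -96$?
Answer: $\frac{96}{4103} \approx 0.023398$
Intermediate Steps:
$Q = 6$ ($Q = 3 \cdot 2 = 6$)
$h{\left(B \right)} = \frac{6 + B}{B + \left(-4 + B\right)^{2}}$ ($h{\left(B \right)} = \frac{B + 6}{B + \left(-4 + B\right)^{2}} = \frac{6 + B}{B + \left(-4 + B\right)^{2}}$)
$o = - \frac{1}{96}$ ($o = \frac{1}{-96} = - \frac{1}{96} \approx -0.010417$)
$v{\left(s,a \right)} = - \frac{1}{96} + \frac{9 s}{4}$ ($v{\left(s,a \right)} = \frac{6 + 3}{3 + \left(-4 + 3\right)^{2}} s - \frac{1}{96} = \frac{1}{3 + \left(-1\right)^{2}} \cdot 9 s - \frac{1}{96} = \frac{1}{3 + 1} \cdot 9 s - \frac{1}{96} = \frac{1}{4} \cdot 9 s - \frac{1}{96} = \frac{9 s}{4} - \frac{1}{96} = - \frac{1}{96} + \frac{9 s}{4}$)
$\frac{1}{v{\left(19,-94 \right)}} = \frac{1}{- \frac{1}{96} + \frac{9}{4} \cdot 19} = \frac{1}{- \frac{1}{96} + \frac{171}{4}} = \frac{1}{\frac{4103}{96}} = \frac{96}{4103}$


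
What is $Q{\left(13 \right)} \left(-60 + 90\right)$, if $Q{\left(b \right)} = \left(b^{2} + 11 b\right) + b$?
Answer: $9750$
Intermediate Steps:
$Q{\left(b \right)} = b^{2} + 12 b$
$Q{\left(13 \right)} \left(-60 + 90\right) = 13 \left(12 + 13\right) \left(-60 + 90\right) = 13 \cdot 25 \cdot 30 = 325 \cdot 30 = 9750$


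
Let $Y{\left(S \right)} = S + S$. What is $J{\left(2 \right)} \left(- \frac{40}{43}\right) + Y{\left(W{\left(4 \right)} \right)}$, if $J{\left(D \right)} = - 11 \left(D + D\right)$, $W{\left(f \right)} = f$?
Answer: $\frac{2104}{43} \approx 48.93$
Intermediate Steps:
$Y{\left(S \right)} = 2 S$
$J{\left(D \right)} = - 22 D$ ($J{\left(D \right)} = - 11 \cdot 2 D = - 22 D$)
$J{\left(2 \right)} \left(- \frac{40}{43}\right) + Y{\left(W{\left(4 \right)} \right)} = \left(-22\right) 2 \left(- \frac{40}{43}\right) + 2 \cdot 4 = - 44 \left(\left(-40\right) \frac{1}{43}\right) + 8 = \left(-44\right) \left(- \frac{40}{43}\right) + 8 = \frac{1760}{43} + 8 = \frac{2104}{43}$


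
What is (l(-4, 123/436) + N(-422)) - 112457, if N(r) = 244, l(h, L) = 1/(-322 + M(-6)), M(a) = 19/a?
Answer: -218927569/1951 ≈ -1.1221e+5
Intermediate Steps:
l(h, L) = -6/1951 (l(h, L) = 1/(-322 + 19/(-6)) = 1/(-322 + 19*(-⅙)) = 1/(-322 - 19/6) = 1/(-1951/6) = -6/1951)
(l(-4, 123/436) + N(-422)) - 112457 = (-6/1951 + 244) - 112457 = 476038/1951 - 112457 = -218927569/1951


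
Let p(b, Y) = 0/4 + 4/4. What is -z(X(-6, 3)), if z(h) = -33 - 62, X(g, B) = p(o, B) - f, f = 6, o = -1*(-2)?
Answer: 95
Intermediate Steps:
o = 2
p(b, Y) = 1 (p(b, Y) = 0*(¼) + 4*(¼) = 0 + 1 = 1)
X(g, B) = -5 (X(g, B) = 1 - 1*6 = 1 - 6 = -5)
z(h) = -95
-z(X(-6, 3)) = -1*(-95) = 95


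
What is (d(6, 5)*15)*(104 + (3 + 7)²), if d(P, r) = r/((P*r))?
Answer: 510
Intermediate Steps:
d(P, r) = 1/P (d(P, r) = r*(1/(P*r)) = 1/P)
(d(6, 5)*15)*(104 + (3 + 7)²) = (15/6)*(104 + (3 + 7)²) = ((⅙)*15)*(104 + 10²) = 5*(104 + 100)/2 = (5/2)*204 = 510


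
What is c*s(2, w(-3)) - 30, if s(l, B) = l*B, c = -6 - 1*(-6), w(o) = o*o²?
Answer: -30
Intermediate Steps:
w(o) = o³
c = 0 (c = -6 + 6 = 0)
s(l, B) = B*l
c*s(2, w(-3)) - 30 = 0*((-3)³*2) - 30 = 0*(-27*2) - 30 = 0*(-54) - 30 = 0 - 30 = -30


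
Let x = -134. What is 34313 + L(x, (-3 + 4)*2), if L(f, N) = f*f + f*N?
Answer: 52001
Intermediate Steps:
L(f, N) = f**2 + N*f
34313 + L(x, (-3 + 4)*2) = 34313 - 134*((-3 + 4)*2 - 134) = 34313 - 134*(1*2 - 134) = 34313 - 134*(2 - 134) = 34313 - 134*(-132) = 34313 + 17688 = 52001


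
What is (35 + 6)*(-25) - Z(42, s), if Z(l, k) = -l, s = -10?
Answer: -983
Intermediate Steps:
(35 + 6)*(-25) - Z(42, s) = (35 + 6)*(-25) - (-1)*42 = 41*(-25) - 1*(-42) = -1025 + 42 = -983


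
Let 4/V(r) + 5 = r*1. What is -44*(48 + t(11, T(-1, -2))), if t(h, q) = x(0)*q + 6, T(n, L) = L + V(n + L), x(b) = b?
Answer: -2376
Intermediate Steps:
V(r) = 4/(-5 + r) (V(r) = 4/(-5 + r*1) = 4/(-5 + r))
T(n, L) = L + 4/(-5 + L + n) (T(n, L) = L + 4/(-5 + (n + L)) = L + 4/(-5 + (L + n)) = L + 4/(-5 + L + n))
t(h, q) = 6 (t(h, q) = 0*q + 6 = 0 + 6 = 6)
-44*(48 + t(11, T(-1, -2))) = -44*(48 + 6) = -44*54 = -2376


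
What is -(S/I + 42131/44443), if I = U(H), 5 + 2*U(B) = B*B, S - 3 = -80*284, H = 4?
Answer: 2018759821/488873 ≈ 4129.4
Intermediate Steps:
S = -22717 (S = 3 - 80*284 = 3 - 22720 = -22717)
U(B) = -5/2 + B**2/2 (U(B) = -5/2 + (B*B)/2 = -5/2 + B**2/2)
I = 11/2 (I = -5/2 + (1/2)*4**2 = -5/2 + (1/2)*16 = -5/2 + 8 = 11/2 ≈ 5.5000)
-(S/I + 42131/44443) = -(-22717/11/2 + 42131/44443) = -(-22717*2/11 + 42131*(1/44443)) = -(-45434/11 + 42131/44443) = -1*(-2018759821/488873) = 2018759821/488873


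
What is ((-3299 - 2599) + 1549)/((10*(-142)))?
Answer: 4349/1420 ≈ 3.0627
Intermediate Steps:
((-3299 - 2599) + 1549)/((10*(-142))) = (-5898 + 1549)/(-1420) = -4349*(-1/1420) = 4349/1420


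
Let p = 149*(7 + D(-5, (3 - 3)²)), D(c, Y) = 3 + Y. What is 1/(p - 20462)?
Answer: -1/18972 ≈ -5.2709e-5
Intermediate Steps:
p = 1490 (p = 149*(7 + (3 + (3 - 3)²)) = 149*(7 + (3 + 0²)) = 149*(7 + (3 + 0)) = 149*(7 + 3) = 149*10 = 1490)
1/(p - 20462) = 1/(1490 - 20462) = 1/(-18972) = -1/18972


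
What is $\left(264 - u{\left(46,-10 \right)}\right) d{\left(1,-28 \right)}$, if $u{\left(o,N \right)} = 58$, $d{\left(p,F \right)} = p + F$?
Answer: $-5562$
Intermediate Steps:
$d{\left(p,F \right)} = F + p$
$\left(264 - u{\left(46,-10 \right)}\right) d{\left(1,-28 \right)} = \left(264 - 58\right) \left(-28 + 1\right) = \left(264 - 58\right) \left(-27\right) = 206 \left(-27\right) = -5562$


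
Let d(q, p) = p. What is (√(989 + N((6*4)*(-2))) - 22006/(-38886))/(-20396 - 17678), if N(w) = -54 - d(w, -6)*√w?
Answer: -11003/740272782 - √(935 + 24*I*√3)/38074 ≈ -0.00081818 - 1.7848e-5*I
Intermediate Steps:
N(w) = -54 + 6*√w (N(w) = -54 - (-6)*√w = -54 + 6*√w)
(√(989 + N((6*4)*(-2))) - 22006/(-38886))/(-20396 - 17678) = (√(989 + (-54 + 6*√((6*4)*(-2)))) - 22006/(-38886))/(-20396 - 17678) = (√(989 + (-54 + 6*√(24*(-2)))) - 22006*(-1/38886))/(-38074) = (√(989 + (-54 + 6*√(-48))) + 11003/19443)*(-1/38074) = (√(989 + (-54 + 6*(4*I*√3))) + 11003/19443)*(-1/38074) = (√(989 + (-54 + 24*I*√3)) + 11003/19443)*(-1/38074) = (√(935 + 24*I*√3) + 11003/19443)*(-1/38074) = (11003/19443 + √(935 + 24*I*√3))*(-1/38074) = -11003/740272782 - √(935 + 24*I*√3)/38074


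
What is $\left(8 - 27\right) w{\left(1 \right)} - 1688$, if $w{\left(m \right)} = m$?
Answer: $-1707$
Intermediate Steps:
$\left(8 - 27\right) w{\left(1 \right)} - 1688 = \left(8 - 27\right) 1 - 1688 = \left(-19\right) 1 - 1688 = -19 - 1688 = -1707$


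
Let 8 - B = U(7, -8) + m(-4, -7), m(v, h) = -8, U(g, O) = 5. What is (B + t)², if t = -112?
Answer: 10201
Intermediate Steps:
B = 11 (B = 8 - (5 - 8) = 8 - 1*(-3) = 8 + 3 = 11)
(B + t)² = (11 - 112)² = (-101)² = 10201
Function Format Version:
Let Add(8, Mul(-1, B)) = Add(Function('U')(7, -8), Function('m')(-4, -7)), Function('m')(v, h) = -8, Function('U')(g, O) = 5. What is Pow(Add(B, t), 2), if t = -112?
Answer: 10201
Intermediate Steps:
B = 11 (B = Add(8, Mul(-1, Add(5, -8))) = Add(8, Mul(-1, -3)) = Add(8, 3) = 11)
Pow(Add(B, t), 2) = Pow(Add(11, -112), 2) = Pow(-101, 2) = 10201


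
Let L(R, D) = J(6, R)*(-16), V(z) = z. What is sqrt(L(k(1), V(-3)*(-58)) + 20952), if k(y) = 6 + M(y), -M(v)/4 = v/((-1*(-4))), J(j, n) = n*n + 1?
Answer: 2*sqrt(5134) ≈ 143.30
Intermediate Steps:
J(j, n) = 1 + n**2 (J(j, n) = n**2 + 1 = 1 + n**2)
M(v) = -v (M(v) = -4*v/((-1*(-4))) = -4*v/4 = -v)
k(y) = 6 - y
L(R, D) = -16 - 16*R**2 (L(R, D) = (1 + R**2)*(-16) = -16 - 16*R**2)
sqrt(L(k(1), V(-3)*(-58)) + 20952) = sqrt((-16 - 16*(6 - 1*1)**2) + 20952) = sqrt((-16 - 16*(6 - 1)**2) + 20952) = sqrt((-16 - 16*5**2) + 20952) = sqrt((-16 - 16*25) + 20952) = sqrt((-16 - 400) + 20952) = sqrt(-416 + 20952) = sqrt(20536) = 2*sqrt(5134)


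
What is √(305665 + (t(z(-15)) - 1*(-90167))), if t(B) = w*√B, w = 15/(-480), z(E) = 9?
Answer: √25333242/8 ≈ 629.15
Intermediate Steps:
w = -1/32 (w = 15*(-1/480) = -1/32 ≈ -0.031250)
t(B) = -√B/32
√(305665 + (t(z(-15)) - 1*(-90167))) = √(305665 + (-√9/32 - 1*(-90167))) = √(305665 + (-1/32*3 + 90167)) = √(305665 + (-3/32 + 90167)) = √(305665 + 2885341/32) = √(12666621/32) = √25333242/8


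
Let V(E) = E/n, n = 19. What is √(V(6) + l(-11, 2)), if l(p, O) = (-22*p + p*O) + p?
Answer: √75563/19 ≈ 14.468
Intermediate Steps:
V(E) = E/19
l(p, O) = -21*p + O*p (l(p, O) = (-22*p + O*p) + p = -21*p + O*p)
√(V(6) + l(-11, 2)) = √((1/19)*6 - 11*(-21 + 2)) = √(6/19 - 11*(-19)) = √(6/19 + 209) = √(3977/19) = √75563/19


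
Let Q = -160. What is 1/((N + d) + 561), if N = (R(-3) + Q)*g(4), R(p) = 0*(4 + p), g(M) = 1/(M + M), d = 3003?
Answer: 1/3544 ≈ 0.00028217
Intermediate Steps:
g(M) = 1/(2*M)
R(p) = 0
N = -20 (N = (0 - 160)*((½)/4) = -80/4 = -160*⅛ = -20)
1/((N + d) + 561) = 1/((-20 + 3003) + 561) = 1/(2983 + 561) = 1/3544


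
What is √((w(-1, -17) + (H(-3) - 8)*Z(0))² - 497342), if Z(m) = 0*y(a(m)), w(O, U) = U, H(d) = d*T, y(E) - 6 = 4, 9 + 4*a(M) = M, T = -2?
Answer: I*√497053 ≈ 705.02*I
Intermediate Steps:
a(M) = -9/4 + M/4
y(E) = 10 (y(E) = 6 + 4 = 10)
H(d) = -2*d (H(d) = d*(-2) = -2*d)
Z(m) = 0 (Z(m) = 0*10 = 0)
√((w(-1, -17) + (H(-3) - 8)*Z(0))² - 497342) = √((-17 + (-2*(-3) - 8)*0)² - 497342) = √((-17 + (6 - 8)*0)² - 497342) = √((-17 - 2*0)² - 497342) = √((-17 + 0)² - 497342) = √((-17)² - 497342) = √(289 - 497342) = √(-497053) = I*√497053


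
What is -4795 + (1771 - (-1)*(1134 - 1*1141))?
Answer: -3031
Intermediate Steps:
-4795 + (1771 - (-1)*(1134 - 1*1141)) = -4795 + (1771 - (-1)*(1134 - 1141)) = -4795 + (1771 - (-1)*(-7)) = -4795 + (1771 - 1*7) = -4795 + (1771 - 7) = -4795 + 1764 = -3031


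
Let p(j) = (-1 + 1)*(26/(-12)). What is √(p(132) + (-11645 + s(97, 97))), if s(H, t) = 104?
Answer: I*√11541 ≈ 107.43*I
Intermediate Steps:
p(j) = 0 (p(j) = 0*(26*(-1/12)) = 0*(-13/6) = 0)
√(p(132) + (-11645 + s(97, 97))) = √(0 + (-11645 + 104)) = √(0 - 11541) = √(-11541) = I*√11541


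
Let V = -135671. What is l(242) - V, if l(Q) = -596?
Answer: 135075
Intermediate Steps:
l(242) - V = -596 - 1*(-135671) = -596 + 135671 = 135075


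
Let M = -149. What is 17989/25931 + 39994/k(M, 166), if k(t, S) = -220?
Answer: -516563417/2852410 ≈ -181.10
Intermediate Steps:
17989/25931 + 39994/k(M, 166) = 17989/25931 + 39994/(-220) = 17989*(1/25931) + 39994*(-1/220) = 17989/25931 - 19997/110 = -516563417/2852410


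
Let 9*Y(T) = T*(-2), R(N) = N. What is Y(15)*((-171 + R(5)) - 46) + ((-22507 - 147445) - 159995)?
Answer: -987721/3 ≈ -3.2924e+5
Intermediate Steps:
Y(T) = -2*T/9 (Y(T) = (T*(-2))/9 = (-2*T)/9 = -2*T/9)
Y(15)*((-171 + R(5)) - 46) + ((-22507 - 147445) - 159995) = (-2/9*15)*((-171 + 5) - 46) + ((-22507 - 147445) - 159995) = -10*(-166 - 46)/3 + (-169952 - 159995) = -10/3*(-212) - 329947 = 2120/3 - 329947 = -987721/3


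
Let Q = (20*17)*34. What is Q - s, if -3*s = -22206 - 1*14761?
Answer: -2287/3 ≈ -762.33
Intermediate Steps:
Q = 11560 (Q = 340*34 = 11560)
s = 36967/3 (s = -(-22206 - 1*14761)/3 = -(-22206 - 14761)/3 = -⅓*(-36967) = 36967/3 ≈ 12322.)
Q - s = 11560 - 1*36967/3 = 11560 - 36967/3 = -2287/3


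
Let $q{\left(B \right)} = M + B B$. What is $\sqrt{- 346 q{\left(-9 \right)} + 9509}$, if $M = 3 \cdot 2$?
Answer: $i \sqrt{20593} \approx 143.5 i$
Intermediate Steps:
$M = 6$
$q{\left(B \right)} = 6 + B^{2}$ ($q{\left(B \right)} = 6 + B B = 6 + B^{2}$)
$\sqrt{- 346 q{\left(-9 \right)} + 9509} = \sqrt{- 346 \left(6 + \left(-9\right)^{2}\right) + 9509} = \sqrt{- 346 \left(6 + 81\right) + 9509} = \sqrt{\left(-346\right) 87 + 9509} = \sqrt{-30102 + 9509} = \sqrt{-20593} = i \sqrt{20593}$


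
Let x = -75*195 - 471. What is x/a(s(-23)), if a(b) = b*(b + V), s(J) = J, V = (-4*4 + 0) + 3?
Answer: -1258/69 ≈ -18.232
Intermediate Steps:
V = -13 (V = (-16 + 0) + 3 = -16 + 3 = -13)
x = -15096 (x = -14625 - 471 = -15096)
a(b) = b*(-13 + b) (a(b) = b*(b - 13) = b*(-13 + b))
x/a(s(-23)) = -15096*(-1/(23*(-13 - 23))) = -15096/((-23*(-36))) = -15096/828 = -15096*1/828 = -1258/69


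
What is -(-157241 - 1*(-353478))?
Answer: -196237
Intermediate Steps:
-(-157241 - 1*(-353478)) = -(-157241 + 353478) = -1*196237 = -196237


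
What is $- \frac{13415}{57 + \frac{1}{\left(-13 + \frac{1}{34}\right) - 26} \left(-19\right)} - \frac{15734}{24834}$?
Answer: $- \frac{221309860132}{945815307} \approx -233.99$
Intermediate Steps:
$- \frac{13415}{57 + \frac{1}{\left(-13 + \frac{1}{34}\right) - 26} \left(-19\right)} - \frac{15734}{24834} = - \frac{13415}{57 + \frac{1}{\left(-13 + \frac{1}{34}\right) - 26} \left(-19\right)} - \frac{7867}{12417} = - \frac{13415}{57 + \frac{1}{- \frac{441}{34} - 26} \left(-19\right)} - \frac{7867}{12417} = - \frac{13415}{57 + \frac{1}{- \frac{1325}{34}} \left(-19\right)} - \frac{7867}{12417} = - \frac{13415}{57 - - \frac{646}{1325}} - \frac{7867}{12417} = - \frac{13415}{57 + \frac{646}{1325}} - \frac{7867}{12417} = - \frac{13415}{\frac{76171}{1325}} - \frac{7867}{12417} = \left(-13415\right) \frac{1325}{76171} - \frac{7867}{12417} = - \frac{17774875}{76171} - \frac{7867}{12417} = - \frac{221309860132}{945815307}$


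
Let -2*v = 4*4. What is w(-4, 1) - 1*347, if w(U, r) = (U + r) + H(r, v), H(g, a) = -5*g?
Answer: -355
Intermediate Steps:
v = -8 (v = -2*4 = -½*16 = -8)
w(U, r) = U - 4*r (w(U, r) = (U + r) - 5*r = U - 4*r)
w(-4, 1) - 1*347 = (-4 - 4*1) - 1*347 = (-4 - 4) - 347 = -8 - 347 = -355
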